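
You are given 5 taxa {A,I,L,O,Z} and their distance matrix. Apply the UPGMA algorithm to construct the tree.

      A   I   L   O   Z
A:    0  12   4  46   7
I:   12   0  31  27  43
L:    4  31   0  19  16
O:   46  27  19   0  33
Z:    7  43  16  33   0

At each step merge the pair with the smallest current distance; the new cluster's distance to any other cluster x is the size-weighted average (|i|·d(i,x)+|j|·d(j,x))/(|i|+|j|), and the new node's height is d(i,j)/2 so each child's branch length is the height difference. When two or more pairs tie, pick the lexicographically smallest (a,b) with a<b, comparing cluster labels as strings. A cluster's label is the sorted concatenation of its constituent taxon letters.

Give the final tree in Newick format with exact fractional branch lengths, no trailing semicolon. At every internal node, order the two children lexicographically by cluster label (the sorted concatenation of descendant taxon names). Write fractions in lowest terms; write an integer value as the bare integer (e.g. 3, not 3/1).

iteration 1: select A,L (d=4); attach at lengths (2, 2); label the merged cluster AL
  updated: d(AL,I)=43/2, d(AL,O)=65/2, d(AL,Z)=23/2
iteration 2: select AL,Z (d=23/2); attach at lengths (15/4, 23/4); label the merged cluster ALZ
  updated: d(ALZ,I)=86/3, d(ALZ,O)=98/3
iteration 3: select I,O (d=27); attach at lengths (27/2, 27/2); label the merged cluster IO
  updated: d(ALZ,IO)=92/3
iteration 4: select ALZ,IO (d=92/3); attach at lengths (115/12, 11/6); label the merged cluster AILOZ
final tree: (((A:2,L:2):15/4,Z:23/4):115/12,(I:27/2,O:27/2):11/6)
total length: 623/12

(((A:2,L:2):15/4,Z:23/4):115/12,(I:27/2,O:27/2):11/6)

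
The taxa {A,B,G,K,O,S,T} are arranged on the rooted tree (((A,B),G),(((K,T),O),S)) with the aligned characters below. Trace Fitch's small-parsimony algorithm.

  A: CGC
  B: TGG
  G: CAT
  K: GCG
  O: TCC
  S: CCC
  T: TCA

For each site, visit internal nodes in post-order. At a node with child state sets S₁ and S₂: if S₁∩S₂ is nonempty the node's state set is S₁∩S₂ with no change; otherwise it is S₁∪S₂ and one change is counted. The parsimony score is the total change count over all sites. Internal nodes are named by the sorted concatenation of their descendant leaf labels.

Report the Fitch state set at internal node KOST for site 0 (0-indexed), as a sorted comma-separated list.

C,T

AB@0: {C} ∪ {T} = {C,T} (union, +1)
ABG@0: {C,T} ∩ {C} = {C} (intersection, +0)
KT@0: {G} ∪ {T} = {G,T} (union, +1)
KOT@0: {G,T} ∩ {T} = {T} (intersection, +0)
KOST@0: {T} ∪ {C} = {C,T} (union, +1)
ABGKOST@0: {C} ∩ {C,T} = {C} (intersection, +0)
AB@1: {G} ∩ {G} = {G} (intersection, +0)
ABG@1: {G} ∪ {A} = {A,G} (union, +1)
KT@1: {C} ∩ {C} = {C} (intersection, +0)
KOT@1: {C} ∩ {C} = {C} (intersection, +0)
KOST@1: {C} ∩ {C} = {C} (intersection, +0)
ABGKOST@1: {A,G} ∪ {C} = {A,C,G} (union, +1)
AB@2: {C} ∪ {G} = {C,G} (union, +1)
ABG@2: {C,G} ∪ {T} = {C,G,T} (union, +1)
KT@2: {G} ∪ {A} = {A,G} (union, +1)
KOT@2: {A,G} ∪ {C} = {A,C,G} (union, +1)
KOST@2: {A,C,G} ∩ {C} = {C} (intersection, +0)
ABGKOST@2: {C,G,T} ∩ {C} = {C} (intersection, +0)
per-site changes: [3, 2, 4]; total = 9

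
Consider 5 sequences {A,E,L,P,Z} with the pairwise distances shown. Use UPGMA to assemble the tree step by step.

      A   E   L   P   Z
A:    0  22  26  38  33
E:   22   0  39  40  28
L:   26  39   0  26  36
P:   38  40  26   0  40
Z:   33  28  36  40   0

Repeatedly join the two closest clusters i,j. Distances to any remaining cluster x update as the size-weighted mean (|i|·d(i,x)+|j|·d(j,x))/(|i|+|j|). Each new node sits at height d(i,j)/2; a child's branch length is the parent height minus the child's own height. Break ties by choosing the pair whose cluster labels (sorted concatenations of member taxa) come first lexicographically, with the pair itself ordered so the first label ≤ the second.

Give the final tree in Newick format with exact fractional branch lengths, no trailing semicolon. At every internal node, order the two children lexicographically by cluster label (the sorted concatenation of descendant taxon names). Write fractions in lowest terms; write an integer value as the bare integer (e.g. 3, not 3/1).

(((A:11,E:11):17/4,Z:61/4):3,(L:13,P:13):21/4)

step 1: merge (A,E) at d=22; branch lengths A→11, E→11; new cluster AE
  updated: d(AE,L)=65/2, d(AE,P)=39, d(AE,Z)=61/2
step 2: merge (L,P) at d=26; branch lengths L→13, P→13; new cluster LP
  updated: d(AE,LP)=143/4, d(LP,Z)=38
step 3: merge (AE,Z) at d=61/2; branch lengths AE→17/4, Z→61/4; new cluster AEZ
  updated: d(AEZ,LP)=73/2
step 4: merge (AEZ,LP) at d=73/2; branch lengths AEZ→3, LP→21/4; new cluster AELPZ
final tree: (((A:11,E:11):17/4,Z:61/4):3,(L:13,P:13):21/4)
total length: 303/4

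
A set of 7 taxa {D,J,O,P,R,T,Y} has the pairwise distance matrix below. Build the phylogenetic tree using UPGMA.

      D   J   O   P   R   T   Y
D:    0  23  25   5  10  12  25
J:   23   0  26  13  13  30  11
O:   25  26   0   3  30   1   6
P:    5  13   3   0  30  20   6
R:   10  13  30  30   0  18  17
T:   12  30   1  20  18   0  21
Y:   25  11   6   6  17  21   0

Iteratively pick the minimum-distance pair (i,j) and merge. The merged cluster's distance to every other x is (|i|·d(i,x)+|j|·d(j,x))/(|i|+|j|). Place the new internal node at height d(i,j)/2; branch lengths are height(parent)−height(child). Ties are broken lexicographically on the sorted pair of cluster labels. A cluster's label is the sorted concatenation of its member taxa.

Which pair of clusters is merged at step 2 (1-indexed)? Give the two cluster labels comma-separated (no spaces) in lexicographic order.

step 1: merge (O,T) at d=1; branch lengths O→1/2, T→1/2; new cluster OT
  updated: d(D,OT)=37/2, d(J,OT)=28, d(OT,P)=23/2, d(OT,R)=24, d(OT,Y)=27/2
step 2: merge (D,P) at d=5; branch lengths D→5/2, P→5/2; new cluster DP
  updated: d(DP,J)=18, d(DP,OT)=15, d(DP,R)=20, d(DP,Y)=31/2
step 3: merge (J,Y) at d=11; branch lengths J→11/2, Y→11/2; new cluster JY
  updated: d(DP,JY)=67/4, d(JY,OT)=83/4, d(JY,R)=15
step 4: merge (DP,OT) at d=15; branch lengths DP→5, OT→7; new cluster DOPT
  updated: d(DOPT,JY)=75/4, d(DOPT,R)=22
step 5: merge (JY,R) at d=15; branch lengths JY→2, R→15/2; new cluster JRY
  updated: d(DOPT,JRY)=119/6
step 6: merge (DOPT,JRY) at d=119/6; branch lengths DOPT→29/12, JRY→29/12; new cluster DJOPRTY
final tree: (((D:5/2,P:5/2):5,(O:1/2,T:1/2):7):29/12,((J:11/2,Y:11/2):2,R:15/2):29/12)
total length: 130/3

D,P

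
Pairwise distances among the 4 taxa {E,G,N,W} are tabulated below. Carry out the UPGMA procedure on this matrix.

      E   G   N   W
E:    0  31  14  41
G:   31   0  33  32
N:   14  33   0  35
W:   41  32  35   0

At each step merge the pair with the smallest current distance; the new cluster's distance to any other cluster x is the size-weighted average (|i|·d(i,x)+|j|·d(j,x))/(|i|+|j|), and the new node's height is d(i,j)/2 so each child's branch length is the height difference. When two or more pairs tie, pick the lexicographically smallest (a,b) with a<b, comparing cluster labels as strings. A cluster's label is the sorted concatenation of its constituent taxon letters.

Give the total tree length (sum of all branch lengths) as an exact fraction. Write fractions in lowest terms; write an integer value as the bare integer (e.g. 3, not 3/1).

59

step 1: merge (E,N) at d=14; branch lengths E→7, N→7; new cluster EN
  updated: d(EN,G)=32, d(EN,W)=38
step 2: merge (EN,G) at d=32; branch lengths EN→9, G→16; new cluster EGN
  updated: d(EGN,W)=36
step 3: merge (EGN,W) at d=36; branch lengths EGN→2, W→18; new cluster EGNW
final tree: (((E:7,N:7):9,G:16):2,W:18)
total length: 59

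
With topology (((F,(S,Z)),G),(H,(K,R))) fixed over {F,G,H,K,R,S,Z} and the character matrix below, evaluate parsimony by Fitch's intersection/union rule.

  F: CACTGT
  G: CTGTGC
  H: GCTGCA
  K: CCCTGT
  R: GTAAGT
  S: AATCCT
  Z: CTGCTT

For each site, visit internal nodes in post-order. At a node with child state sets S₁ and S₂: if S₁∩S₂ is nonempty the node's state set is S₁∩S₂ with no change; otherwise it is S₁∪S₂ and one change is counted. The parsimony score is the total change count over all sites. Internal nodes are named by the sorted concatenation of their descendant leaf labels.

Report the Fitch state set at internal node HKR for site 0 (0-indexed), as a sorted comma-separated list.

SZ@0: {A} ∪ {C} = {A,C} (union, +1)
FSZ@0: {C} ∩ {A,C} = {C} (intersection, +0)
FGSZ@0: {C} ∩ {C} = {C} (intersection, +0)
KR@0: {C} ∪ {G} = {C,G} (union, +1)
HKR@0: {G} ∩ {C,G} = {G} (intersection, +0)
FGHKRSZ@0: {C} ∪ {G} = {C,G} (union, +1)
SZ@1: {A} ∪ {T} = {A,T} (union, +1)
FSZ@1: {A} ∩ {A,T} = {A} (intersection, +0)
FGSZ@1: {A} ∪ {T} = {A,T} (union, +1)
KR@1: {C} ∪ {T} = {C,T} (union, +1)
HKR@1: {C} ∩ {C,T} = {C} (intersection, +0)
FGHKRSZ@1: {A,T} ∪ {C} = {A,C,T} (union, +1)
SZ@2: {T} ∪ {G} = {G,T} (union, +1)
FSZ@2: {C} ∪ {G,T} = {C,G,T} (union, +1)
FGSZ@2: {C,G,T} ∩ {G} = {G} (intersection, +0)
KR@2: {C} ∪ {A} = {A,C} (union, +1)
HKR@2: {T} ∪ {A,C} = {A,C,T} (union, +1)
FGHKRSZ@2: {G} ∪ {A,C,T} = {A,C,G,T} (union, +1)
SZ@3: {C} ∩ {C} = {C} (intersection, +0)
FSZ@3: {T} ∪ {C} = {C,T} (union, +1)
FGSZ@3: {C,T} ∩ {T} = {T} (intersection, +0)
KR@3: {T} ∪ {A} = {A,T} (union, +1)
HKR@3: {G} ∪ {A,T} = {A,G,T} (union, +1)
FGHKRSZ@3: {T} ∩ {A,G,T} = {T} (intersection, +0)
SZ@4: {C} ∪ {T} = {C,T} (union, +1)
FSZ@4: {G} ∪ {C,T} = {C,G,T} (union, +1)
FGSZ@4: {C,G,T} ∩ {G} = {G} (intersection, +0)
KR@4: {G} ∩ {G} = {G} (intersection, +0)
HKR@4: {C} ∪ {G} = {C,G} (union, +1)
FGHKRSZ@4: {G} ∩ {C,G} = {G} (intersection, +0)
SZ@5: {T} ∩ {T} = {T} (intersection, +0)
FSZ@5: {T} ∩ {T} = {T} (intersection, +0)
FGSZ@5: {T} ∪ {C} = {C,T} (union, +1)
KR@5: {T} ∩ {T} = {T} (intersection, +0)
HKR@5: {A} ∪ {T} = {A,T} (union, +1)
FGHKRSZ@5: {C,T} ∩ {A,T} = {T} (intersection, +0)
per-site changes: [3, 4, 5, 3, 3, 2]; total = 20

G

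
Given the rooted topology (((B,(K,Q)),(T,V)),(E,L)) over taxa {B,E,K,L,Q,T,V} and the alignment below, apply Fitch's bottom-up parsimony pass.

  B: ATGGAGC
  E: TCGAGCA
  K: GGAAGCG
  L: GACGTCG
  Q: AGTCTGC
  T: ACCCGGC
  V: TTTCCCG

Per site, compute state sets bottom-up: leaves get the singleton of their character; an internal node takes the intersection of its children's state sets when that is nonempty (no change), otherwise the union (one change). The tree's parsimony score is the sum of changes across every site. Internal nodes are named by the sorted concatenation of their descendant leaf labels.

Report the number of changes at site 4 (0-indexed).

[col 0] KQ: children K:{G}, Q:{A} ∪→ {A,G}; cost 1
[col 0] BKQ: children B:{A}, KQ:{A,G} ∩→ {A}; cost 0
[col 0] TV: children T:{A}, V:{T} ∪→ {A,T}; cost 1
[col 0] BKQTV: children BKQ:{A}, TV:{A,T} ∩→ {A}; cost 0
[col 0] EL: children E:{T}, L:{G} ∪→ {G,T}; cost 1
[col 0] BEKLQTV: children BKQTV:{A}, EL:{G,T} ∪→ {A,G,T}; cost 1
[col 1] KQ: children K:{G}, Q:{G} ∩→ {G}; cost 0
[col 1] BKQ: children B:{T}, KQ:{G} ∪→ {G,T}; cost 1
[col 1] TV: children T:{C}, V:{T} ∪→ {C,T}; cost 1
[col 1] BKQTV: children BKQ:{G,T}, TV:{C,T} ∩→ {T}; cost 0
[col 1] EL: children E:{C}, L:{A} ∪→ {A,C}; cost 1
[col 1] BEKLQTV: children BKQTV:{T}, EL:{A,C} ∪→ {A,C,T}; cost 1
[col 2] KQ: children K:{A}, Q:{T} ∪→ {A,T}; cost 1
[col 2] BKQ: children B:{G}, KQ:{A,T} ∪→ {A,G,T}; cost 1
[col 2] TV: children T:{C}, V:{T} ∪→ {C,T}; cost 1
[col 2] BKQTV: children BKQ:{A,G,T}, TV:{C,T} ∩→ {T}; cost 0
[col 2] EL: children E:{G}, L:{C} ∪→ {C,G}; cost 1
[col 2] BEKLQTV: children BKQTV:{T}, EL:{C,G} ∪→ {C,G,T}; cost 1
[col 3] KQ: children K:{A}, Q:{C} ∪→ {A,C}; cost 1
[col 3] BKQ: children B:{G}, KQ:{A,C} ∪→ {A,C,G}; cost 1
[col 3] TV: children T:{C}, V:{C} ∩→ {C}; cost 0
[col 3] BKQTV: children BKQ:{A,C,G}, TV:{C} ∩→ {C}; cost 0
[col 3] EL: children E:{A}, L:{G} ∪→ {A,G}; cost 1
[col 3] BEKLQTV: children BKQTV:{C}, EL:{A,G} ∪→ {A,C,G}; cost 1
[col 4] KQ: children K:{G}, Q:{T} ∪→ {G,T}; cost 1
[col 4] BKQ: children B:{A}, KQ:{G,T} ∪→ {A,G,T}; cost 1
[col 4] TV: children T:{G}, V:{C} ∪→ {C,G}; cost 1
[col 4] BKQTV: children BKQ:{A,G,T}, TV:{C,G} ∩→ {G}; cost 0
[col 4] EL: children E:{G}, L:{T} ∪→ {G,T}; cost 1
[col 4] BEKLQTV: children BKQTV:{G}, EL:{G,T} ∩→ {G}; cost 0
[col 5] KQ: children K:{C}, Q:{G} ∪→ {C,G}; cost 1
[col 5] BKQ: children B:{G}, KQ:{C,G} ∩→ {G}; cost 0
[col 5] TV: children T:{G}, V:{C} ∪→ {C,G}; cost 1
[col 5] BKQTV: children BKQ:{G}, TV:{C,G} ∩→ {G}; cost 0
[col 5] EL: children E:{C}, L:{C} ∩→ {C}; cost 0
[col 5] BEKLQTV: children BKQTV:{G}, EL:{C} ∪→ {C,G}; cost 1
[col 6] KQ: children K:{G}, Q:{C} ∪→ {C,G}; cost 1
[col 6] BKQ: children B:{C}, KQ:{C,G} ∩→ {C}; cost 0
[col 6] TV: children T:{C}, V:{G} ∪→ {C,G}; cost 1
[col 6] BKQTV: children BKQ:{C}, TV:{C,G} ∩→ {C}; cost 0
[col 6] EL: children E:{A}, L:{G} ∪→ {A,G}; cost 1
[col 6] BEKLQTV: children BKQTV:{C}, EL:{A,G} ∪→ {A,C,G}; cost 1
per-site changes: [4, 4, 5, 4, 4, 3, 4]; total = 28

4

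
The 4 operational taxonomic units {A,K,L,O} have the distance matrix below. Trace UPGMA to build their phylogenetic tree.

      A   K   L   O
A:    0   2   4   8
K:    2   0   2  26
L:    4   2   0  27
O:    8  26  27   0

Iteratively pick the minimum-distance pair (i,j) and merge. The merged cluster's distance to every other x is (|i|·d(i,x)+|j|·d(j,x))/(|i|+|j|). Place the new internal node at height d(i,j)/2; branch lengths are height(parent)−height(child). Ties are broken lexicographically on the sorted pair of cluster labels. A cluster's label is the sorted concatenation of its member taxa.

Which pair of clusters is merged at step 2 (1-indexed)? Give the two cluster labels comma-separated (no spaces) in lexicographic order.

step 1: merge (A,K) at d=2; branch lengths A→1, K→1; new cluster AK
  updated: d(AK,L)=3, d(AK,O)=17
step 2: merge (AK,L) at d=3; branch lengths AK→1/2, L→3/2; new cluster AKL
  updated: d(AKL,O)=61/3
step 3: merge (AKL,O) at d=61/3; branch lengths AKL→26/3, O→61/6; new cluster AKLO
final tree: (((A:1,K:1):1/2,L:3/2):26/3,O:61/6)
total length: 137/6

AK,L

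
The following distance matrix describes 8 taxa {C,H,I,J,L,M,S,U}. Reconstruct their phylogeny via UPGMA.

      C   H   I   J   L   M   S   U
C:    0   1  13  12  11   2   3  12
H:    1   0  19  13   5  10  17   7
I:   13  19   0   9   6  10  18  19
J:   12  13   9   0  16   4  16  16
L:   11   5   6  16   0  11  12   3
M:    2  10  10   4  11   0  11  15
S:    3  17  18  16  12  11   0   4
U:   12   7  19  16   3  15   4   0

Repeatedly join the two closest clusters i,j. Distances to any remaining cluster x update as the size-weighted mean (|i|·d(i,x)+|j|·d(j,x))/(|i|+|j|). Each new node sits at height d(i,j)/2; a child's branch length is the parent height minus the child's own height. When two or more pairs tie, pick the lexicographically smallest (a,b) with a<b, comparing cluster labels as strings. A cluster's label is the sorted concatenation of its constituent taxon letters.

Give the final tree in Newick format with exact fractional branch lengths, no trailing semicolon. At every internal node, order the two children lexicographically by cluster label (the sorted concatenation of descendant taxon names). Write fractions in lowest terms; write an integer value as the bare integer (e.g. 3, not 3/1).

step 1: merge (C,H) at d=1; branch lengths C→1/2, H→1/2; new cluster CH
  updated: d(CH,I)=16, d(CH,J)=25/2, d(CH,L)=8, d(CH,M)=6, d(CH,S)=10, d(CH,U)=19/2
step 2: merge (L,U) at d=3; branch lengths L→3/2, U→3/2; new cluster LU
  updated: d(CH,LU)=35/4, d(I,LU)=25/2, d(J,LU)=16, d(LU,M)=13, d(LU,S)=8
step 3: merge (J,M) at d=4; branch lengths J→2, M→2; new cluster JM
  updated: d(CH,JM)=37/4, d(I,JM)=19/2, d(JM,LU)=29/2, d(JM,S)=27/2
step 4: merge (LU,S) at d=8; branch lengths LU→5/2, S→4; new cluster LSU
  updated: d(CH,LSU)=55/6, d(I,LSU)=43/3, d(JM,LSU)=85/6
step 5: merge (CH,LSU) at d=55/6; branch lengths CH→49/12, LSU→7/12; new cluster CHLSU
  updated: d(CHLSU,I)=15, d(CHLSU,JM)=61/5
step 6: merge (I,JM) at d=19/2; branch lengths I→19/4, JM→11/4; new cluster IJM
  updated: d(CHLSU,IJM)=197/15
step 7: merge (CHLSU,IJM) at d=197/15; branch lengths CHLSU→119/60, IJM→109/60; new cluster CHIJLMSU
final tree: (((C:1/2,H:1/2):49/12,((L:3/2,U:3/2):5/2,S:4):7/12):119/60,(I:19/4,(J:2,M:2):11/4):109/60)
total length: 457/15

(((C:1/2,H:1/2):49/12,((L:3/2,U:3/2):5/2,S:4):7/12):119/60,(I:19/4,(J:2,M:2):11/4):109/60)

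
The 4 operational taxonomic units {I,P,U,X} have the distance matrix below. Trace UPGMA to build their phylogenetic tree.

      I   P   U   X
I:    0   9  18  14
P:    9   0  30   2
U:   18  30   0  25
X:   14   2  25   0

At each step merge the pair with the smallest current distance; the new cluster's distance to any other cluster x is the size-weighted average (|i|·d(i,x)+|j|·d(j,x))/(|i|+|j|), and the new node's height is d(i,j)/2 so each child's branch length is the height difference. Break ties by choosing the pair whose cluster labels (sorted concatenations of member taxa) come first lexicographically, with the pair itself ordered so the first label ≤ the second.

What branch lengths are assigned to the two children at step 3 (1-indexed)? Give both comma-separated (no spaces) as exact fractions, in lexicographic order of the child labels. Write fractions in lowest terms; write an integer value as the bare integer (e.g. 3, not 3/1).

77/12,73/6

iteration 1: select P,X (d=2); attach at lengths (1, 1); label the merged cluster PX
  updated: d(I,PX)=23/2, d(PX,U)=55/2
iteration 2: select I,PX (d=23/2); attach at lengths (23/4, 19/4); label the merged cluster IPX
  updated: d(IPX,U)=73/3
iteration 3: select IPX,U (d=73/3); attach at lengths (77/12, 73/6); label the merged cluster IPUX
final tree: ((I:23/4,(P:1,X:1):19/4):77/12,U:73/6)
total length: 373/12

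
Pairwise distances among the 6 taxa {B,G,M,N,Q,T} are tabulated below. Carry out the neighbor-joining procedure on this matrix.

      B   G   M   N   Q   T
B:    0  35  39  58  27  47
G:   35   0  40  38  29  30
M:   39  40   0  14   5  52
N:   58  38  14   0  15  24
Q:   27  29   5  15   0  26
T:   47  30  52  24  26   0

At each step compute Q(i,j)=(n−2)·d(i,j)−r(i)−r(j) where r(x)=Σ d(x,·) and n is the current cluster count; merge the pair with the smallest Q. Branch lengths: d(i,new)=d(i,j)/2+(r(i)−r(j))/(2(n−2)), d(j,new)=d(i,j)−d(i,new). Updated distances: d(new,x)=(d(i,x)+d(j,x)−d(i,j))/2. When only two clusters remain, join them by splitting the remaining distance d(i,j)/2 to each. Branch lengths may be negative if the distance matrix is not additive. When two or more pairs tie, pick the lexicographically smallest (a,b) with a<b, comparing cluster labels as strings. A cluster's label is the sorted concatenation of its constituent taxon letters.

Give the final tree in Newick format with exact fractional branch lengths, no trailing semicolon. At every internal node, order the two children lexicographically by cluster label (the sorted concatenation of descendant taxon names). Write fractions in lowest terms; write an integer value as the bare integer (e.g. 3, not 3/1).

1. join M+N (d=14, Q=-243) ⇒ MN; edges |M|=57/8, |N|=55/8
  updated: d(B,MN)=83/2, d(G,MN)=32, d(MN,Q)=3, d(MN,T)=31
2. join MN+Q (d=3, Q=-367/2) ⇒ MNQ; edges |MN|=21/4, |Q|=-9/4
  updated: d(B,MNQ)=131/4, d(G,MNQ)=29, d(MNQ,T)=27
3. join B+G (d=35, Q=-555/4) ⇒ BG; edges |B|=363/16, |G|=197/16
  updated: d(BG,MNQ)=107/8, d(BG,T)=21
4. join BG+MNQ (d=107/8, Q=-491/8) ⇒ BGMNQ; edges |BG|=59/16, |MNQ|=155/16
  updated: d(BGMNQ,T)=277/16
5. join BGMNQ+T (d=277/16) ⇒ BGMNQT; edges |BGMNQ|=277/32, |T|=277/32
final tree: (((B:363/16,G:197/16):59/16,((M:57/8,N:55/8):21/4,Q:-9/4):155/16):277/32,T:277/32)
total length: 1323/16

(((B:363/16,G:197/16):59/16,((M:57/8,N:55/8):21/4,Q:-9/4):155/16):277/32,T:277/32)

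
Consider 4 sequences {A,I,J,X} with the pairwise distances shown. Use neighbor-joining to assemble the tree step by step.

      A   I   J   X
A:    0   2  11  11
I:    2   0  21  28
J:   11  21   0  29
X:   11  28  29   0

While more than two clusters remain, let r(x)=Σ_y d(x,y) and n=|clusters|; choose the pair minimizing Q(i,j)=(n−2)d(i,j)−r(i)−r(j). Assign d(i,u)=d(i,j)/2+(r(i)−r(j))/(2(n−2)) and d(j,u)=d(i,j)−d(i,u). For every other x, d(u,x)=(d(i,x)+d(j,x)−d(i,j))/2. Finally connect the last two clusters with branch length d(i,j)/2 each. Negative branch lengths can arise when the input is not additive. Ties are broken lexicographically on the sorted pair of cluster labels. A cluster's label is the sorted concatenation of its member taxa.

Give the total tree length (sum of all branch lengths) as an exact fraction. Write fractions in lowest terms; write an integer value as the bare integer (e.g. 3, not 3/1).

133/4

iteration 1: select A,I (d=2, Q=-71); attach at lengths (-23/4, 31/4); label the merged cluster AI
  updated: d(AI,J)=15, d(AI,X)=37/2
iteration 2: select AI,J (d=15, Q=-125/2); attach at lengths (9/4, 51/4); label the merged cluster AIJ
  updated: d(AIJ,X)=65/4
iteration 3: select AIJ,X (d=65/4); attach at lengths (65/8, 65/8); label the merged cluster AIJX
final tree: (((A:-23/4,I:31/4):9/4,J:51/4):65/8,X:65/8)
total length: 133/4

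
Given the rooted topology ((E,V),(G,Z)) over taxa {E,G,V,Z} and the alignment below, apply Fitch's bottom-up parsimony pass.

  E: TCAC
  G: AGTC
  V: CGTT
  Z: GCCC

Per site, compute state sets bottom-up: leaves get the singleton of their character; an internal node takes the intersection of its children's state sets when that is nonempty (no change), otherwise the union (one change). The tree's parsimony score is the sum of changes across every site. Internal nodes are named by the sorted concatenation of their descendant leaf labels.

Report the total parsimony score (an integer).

site 0, node EV: E={T} ∪ V={C} → {C,T} (+1)
site 0, node GZ: G={A} ∪ Z={G} → {A,G} (+1)
site 0, node EGVZ: EV={C,T} ∪ GZ={A,G} → {A,C,G,T} (+1)
site 1, node EV: E={C} ∪ V={G} → {C,G} (+1)
site 1, node GZ: G={G} ∪ Z={C} → {C,G} (+1)
site 1, node EGVZ: EV={C,G} ∩ GZ={C,G} → {C,G} (+0)
site 2, node EV: E={A} ∪ V={T} → {A,T} (+1)
site 2, node GZ: G={T} ∪ Z={C} → {C,T} (+1)
site 2, node EGVZ: EV={A,T} ∩ GZ={C,T} → {T} (+0)
site 3, node EV: E={C} ∪ V={T} → {C,T} (+1)
site 3, node GZ: G={C} ∩ Z={C} → {C} (+0)
site 3, node EGVZ: EV={C,T} ∩ GZ={C} → {C} (+0)
per-site changes: [3, 2, 2, 1]; total = 8

8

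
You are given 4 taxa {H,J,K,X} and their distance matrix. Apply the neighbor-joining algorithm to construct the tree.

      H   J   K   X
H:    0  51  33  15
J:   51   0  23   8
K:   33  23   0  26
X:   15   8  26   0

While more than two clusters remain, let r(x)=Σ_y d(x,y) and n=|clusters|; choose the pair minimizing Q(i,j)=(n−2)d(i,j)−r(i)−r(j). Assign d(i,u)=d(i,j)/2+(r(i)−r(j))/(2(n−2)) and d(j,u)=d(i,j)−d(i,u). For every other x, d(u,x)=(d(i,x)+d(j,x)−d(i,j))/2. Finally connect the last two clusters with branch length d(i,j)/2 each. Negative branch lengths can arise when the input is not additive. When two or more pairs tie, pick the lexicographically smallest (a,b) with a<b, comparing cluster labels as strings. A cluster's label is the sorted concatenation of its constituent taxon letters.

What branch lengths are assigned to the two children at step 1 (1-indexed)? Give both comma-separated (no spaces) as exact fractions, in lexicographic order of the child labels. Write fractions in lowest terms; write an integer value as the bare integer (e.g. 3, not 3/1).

1. join H+X (d=15, Q=-118) ⇒ HX; edges |H|=20, |X|=-5
  updated: d(HX,J)=22, d(HX,K)=22
2. join HX+J (d=22, Q=-67) ⇒ HJX; edges |HX|=21/2, |J|=23/2
  updated: d(HJX,K)=23/2
3. join HJX+K (d=23/2) ⇒ HJKX; edges |HJX|=23/4, |K|=23/4
final tree: (((H:20,X:-5):21/2,J:23/2):23/4,K:23/4)
total length: 97/2

20,-5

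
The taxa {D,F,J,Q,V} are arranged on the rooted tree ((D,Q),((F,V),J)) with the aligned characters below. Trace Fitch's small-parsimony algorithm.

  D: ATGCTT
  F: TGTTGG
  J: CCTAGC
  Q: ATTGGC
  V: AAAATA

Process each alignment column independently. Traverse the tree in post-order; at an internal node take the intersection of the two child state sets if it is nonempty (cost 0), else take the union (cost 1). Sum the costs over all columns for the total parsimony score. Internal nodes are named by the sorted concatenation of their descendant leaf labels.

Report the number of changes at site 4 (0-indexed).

site 0, node DQ: D={A} ∩ Q={A} → {A} (+0)
site 0, node FV: F={T} ∪ V={A} → {A,T} (+1)
site 0, node FJV: FV={A,T} ∪ J={C} → {A,C,T} (+1)
site 0, node DFJQV: DQ={A} ∩ FJV={A,C,T} → {A} (+0)
site 1, node DQ: D={T} ∩ Q={T} → {T} (+0)
site 1, node FV: F={G} ∪ V={A} → {A,G} (+1)
site 1, node FJV: FV={A,G} ∪ J={C} → {A,C,G} (+1)
site 1, node DFJQV: DQ={T} ∪ FJV={A,C,G} → {A,C,G,T} (+1)
site 2, node DQ: D={G} ∪ Q={T} → {G,T} (+1)
site 2, node FV: F={T} ∪ V={A} → {A,T} (+1)
site 2, node FJV: FV={A,T} ∩ J={T} → {T} (+0)
site 2, node DFJQV: DQ={G,T} ∩ FJV={T} → {T} (+0)
site 3, node DQ: D={C} ∪ Q={G} → {C,G} (+1)
site 3, node FV: F={T} ∪ V={A} → {A,T} (+1)
site 3, node FJV: FV={A,T} ∩ J={A} → {A} (+0)
site 3, node DFJQV: DQ={C,G} ∪ FJV={A} → {A,C,G} (+1)
site 4, node DQ: D={T} ∪ Q={G} → {G,T} (+1)
site 4, node FV: F={G} ∪ V={T} → {G,T} (+1)
site 4, node FJV: FV={G,T} ∩ J={G} → {G} (+0)
site 4, node DFJQV: DQ={G,T} ∩ FJV={G} → {G} (+0)
site 5, node DQ: D={T} ∪ Q={C} → {C,T} (+1)
site 5, node FV: F={G} ∪ V={A} → {A,G} (+1)
site 5, node FJV: FV={A,G} ∪ J={C} → {A,C,G} (+1)
site 5, node DFJQV: DQ={C,T} ∩ FJV={A,C,G} → {C} (+0)
per-site changes: [2, 3, 2, 3, 2, 3]; total = 15

2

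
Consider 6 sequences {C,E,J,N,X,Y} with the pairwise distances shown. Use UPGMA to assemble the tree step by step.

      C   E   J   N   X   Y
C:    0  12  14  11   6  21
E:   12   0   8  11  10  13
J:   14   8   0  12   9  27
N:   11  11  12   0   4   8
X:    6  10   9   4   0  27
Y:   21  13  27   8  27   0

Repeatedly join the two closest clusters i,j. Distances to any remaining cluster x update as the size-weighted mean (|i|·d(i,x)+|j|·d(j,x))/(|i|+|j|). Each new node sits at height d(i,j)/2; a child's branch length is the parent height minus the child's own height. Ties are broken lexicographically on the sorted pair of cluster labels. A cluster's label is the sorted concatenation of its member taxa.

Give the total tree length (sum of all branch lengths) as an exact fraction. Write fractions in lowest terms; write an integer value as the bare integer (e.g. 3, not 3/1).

2107/60

step 1: merge (N,X) at d=4; branch lengths N→2, X→2; new cluster NX
  updated: d(C,NX)=17/2, d(E,NX)=21/2, d(J,NX)=21/2, d(NX,Y)=35/2
step 2: merge (E,J) at d=8; branch lengths E→4, J→4; new cluster EJ
  updated: d(C,EJ)=13, d(EJ,NX)=21/2, d(EJ,Y)=20
step 3: merge (C,NX) at d=17/2; branch lengths C→17/4, NX→9/4; new cluster CNX
  updated: d(CNX,EJ)=34/3, d(CNX,Y)=56/3
step 4: merge (CNX,EJ) at d=34/3; branch lengths CNX→17/12, EJ→5/3; new cluster CEJNX
  updated: d(CEJNX,Y)=96/5
step 5: merge (CEJNX,Y) at d=96/5; branch lengths CEJNX→59/15, Y→48/5; new cluster CEJNXY
final tree: (((C:17/4,(N:2,X:2):9/4):17/12,(E:4,J:4):5/3):59/15,Y:48/5)
total length: 2107/60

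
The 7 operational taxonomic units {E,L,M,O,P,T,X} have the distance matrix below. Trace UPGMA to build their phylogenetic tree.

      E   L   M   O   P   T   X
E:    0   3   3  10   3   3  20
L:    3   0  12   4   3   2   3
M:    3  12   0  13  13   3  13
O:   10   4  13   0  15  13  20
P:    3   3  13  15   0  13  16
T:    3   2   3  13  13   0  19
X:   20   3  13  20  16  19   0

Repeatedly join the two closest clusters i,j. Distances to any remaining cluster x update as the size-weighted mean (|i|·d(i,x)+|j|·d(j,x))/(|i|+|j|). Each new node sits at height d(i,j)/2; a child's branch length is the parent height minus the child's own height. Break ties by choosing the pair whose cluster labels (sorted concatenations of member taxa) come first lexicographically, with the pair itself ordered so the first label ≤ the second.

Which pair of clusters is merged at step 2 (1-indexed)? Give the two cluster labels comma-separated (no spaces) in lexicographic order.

step 1: merge (L,T) at d=2; branch lengths L→1, T→1; new cluster LT
  updated: d(E,LT)=3, d(LT,M)=15/2, d(LT,O)=17/2, d(LT,P)=8, d(LT,X)=11
step 2: merge (E,LT) at d=3; branch lengths E→3/2, LT→1/2; new cluster ELT
  updated: d(ELT,M)=6, d(ELT,O)=9, d(ELT,P)=19/3, d(ELT,X)=14
step 3: merge (ELT,M) at d=6; branch lengths ELT→3/2, M→3; new cluster ELMT
  updated: d(ELMT,O)=10, d(ELMT,P)=8, d(ELMT,X)=55/4
step 4: merge (ELMT,P) at d=8; branch lengths ELMT→1, P→4; new cluster ELMPT
  updated: d(ELMPT,O)=11, d(ELMPT,X)=71/5
step 5: merge (ELMPT,O) at d=11; branch lengths ELMPT→3/2, O→11/2; new cluster ELMOPT
  updated: d(ELMOPT,X)=91/6
step 6: merge (ELMOPT,X) at d=91/6; branch lengths ELMOPT→25/12, X→91/12; new cluster ELMOPTX
final tree: (((((E:3/2,(L:1,T:1):1/2):3/2,M:3):1,P:4):3/2,O:11/2):25/12,X:91/12)
total length: 181/6

E,LT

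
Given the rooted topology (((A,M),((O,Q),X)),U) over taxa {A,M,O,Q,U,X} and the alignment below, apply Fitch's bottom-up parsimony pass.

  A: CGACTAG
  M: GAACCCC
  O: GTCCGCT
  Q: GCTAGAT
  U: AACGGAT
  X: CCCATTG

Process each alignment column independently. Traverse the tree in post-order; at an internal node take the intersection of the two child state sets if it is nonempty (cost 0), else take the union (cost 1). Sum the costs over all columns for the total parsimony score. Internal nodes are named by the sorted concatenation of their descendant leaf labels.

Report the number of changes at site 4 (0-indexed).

3

site 0, node AM: A={C} ∪ M={G} → {C,G} (+1)
site 0, node OQ: O={G} ∩ Q={G} → {G} (+0)
site 0, node OQX: OQ={G} ∪ X={C} → {C,G} (+1)
site 0, node AMOQX: AM={C,G} ∩ OQX={C,G} → {C,G} (+0)
site 0, node AMOQUX: AMOQX={C,G} ∪ U={A} → {A,C,G} (+1)
site 1, node AM: A={G} ∪ M={A} → {A,G} (+1)
site 1, node OQ: O={T} ∪ Q={C} → {C,T} (+1)
site 1, node OQX: OQ={C,T} ∩ X={C} → {C} (+0)
site 1, node AMOQX: AM={A,G} ∪ OQX={C} → {A,C,G} (+1)
site 1, node AMOQUX: AMOQX={A,C,G} ∩ U={A} → {A} (+0)
site 2, node AM: A={A} ∩ M={A} → {A} (+0)
site 2, node OQ: O={C} ∪ Q={T} → {C,T} (+1)
site 2, node OQX: OQ={C,T} ∩ X={C} → {C} (+0)
site 2, node AMOQX: AM={A} ∪ OQX={C} → {A,C} (+1)
site 2, node AMOQUX: AMOQX={A,C} ∩ U={C} → {C} (+0)
site 3, node AM: A={C} ∩ M={C} → {C} (+0)
site 3, node OQ: O={C} ∪ Q={A} → {A,C} (+1)
site 3, node OQX: OQ={A,C} ∩ X={A} → {A} (+0)
site 3, node AMOQX: AM={C} ∪ OQX={A} → {A,C} (+1)
site 3, node AMOQUX: AMOQX={A,C} ∪ U={G} → {A,C,G} (+1)
site 4, node AM: A={T} ∪ M={C} → {C,T} (+1)
site 4, node OQ: O={G} ∩ Q={G} → {G} (+0)
site 4, node OQX: OQ={G} ∪ X={T} → {G,T} (+1)
site 4, node AMOQX: AM={C,T} ∩ OQX={G,T} → {T} (+0)
site 4, node AMOQUX: AMOQX={T} ∪ U={G} → {G,T} (+1)
site 5, node AM: A={A} ∪ M={C} → {A,C} (+1)
site 5, node OQ: O={C} ∪ Q={A} → {A,C} (+1)
site 5, node OQX: OQ={A,C} ∪ X={T} → {A,C,T} (+1)
site 5, node AMOQX: AM={A,C} ∩ OQX={A,C,T} → {A,C} (+0)
site 5, node AMOQUX: AMOQX={A,C} ∩ U={A} → {A} (+0)
site 6, node AM: A={G} ∪ M={C} → {C,G} (+1)
site 6, node OQ: O={T} ∩ Q={T} → {T} (+0)
site 6, node OQX: OQ={T} ∪ X={G} → {G,T} (+1)
site 6, node AMOQX: AM={C,G} ∩ OQX={G,T} → {G} (+0)
site 6, node AMOQUX: AMOQX={G} ∪ U={T} → {G,T} (+1)
per-site changes: [3, 3, 2, 3, 3, 3, 3]; total = 20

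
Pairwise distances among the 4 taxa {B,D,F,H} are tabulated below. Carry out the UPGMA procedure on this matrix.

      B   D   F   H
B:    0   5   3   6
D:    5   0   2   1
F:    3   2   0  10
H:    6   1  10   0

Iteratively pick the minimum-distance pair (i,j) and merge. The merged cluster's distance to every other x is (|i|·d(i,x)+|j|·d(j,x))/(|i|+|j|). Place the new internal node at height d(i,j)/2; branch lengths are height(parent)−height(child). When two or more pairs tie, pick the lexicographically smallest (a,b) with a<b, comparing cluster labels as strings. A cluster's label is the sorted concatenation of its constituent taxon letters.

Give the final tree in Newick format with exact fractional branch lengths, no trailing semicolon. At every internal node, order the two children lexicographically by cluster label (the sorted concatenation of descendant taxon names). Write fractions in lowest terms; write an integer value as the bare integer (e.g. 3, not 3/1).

((B:3/2,F:3/2):11/8,(D:1/2,H:1/2):19/8)

1. join D+H (d=1) ⇒ DH; edges |D|=1/2, |H|=1/2
  updated: d(B,DH)=11/2, d(DH,F)=6
2. join B+F (d=3) ⇒ BF; edges |B|=3/2, |F|=3/2
  updated: d(BF,DH)=23/4
3. join BF+DH (d=23/4) ⇒ BDFH; edges |BF|=11/8, |DH|=19/8
final tree: ((B:3/2,F:3/2):11/8,(D:1/2,H:1/2):19/8)
total length: 31/4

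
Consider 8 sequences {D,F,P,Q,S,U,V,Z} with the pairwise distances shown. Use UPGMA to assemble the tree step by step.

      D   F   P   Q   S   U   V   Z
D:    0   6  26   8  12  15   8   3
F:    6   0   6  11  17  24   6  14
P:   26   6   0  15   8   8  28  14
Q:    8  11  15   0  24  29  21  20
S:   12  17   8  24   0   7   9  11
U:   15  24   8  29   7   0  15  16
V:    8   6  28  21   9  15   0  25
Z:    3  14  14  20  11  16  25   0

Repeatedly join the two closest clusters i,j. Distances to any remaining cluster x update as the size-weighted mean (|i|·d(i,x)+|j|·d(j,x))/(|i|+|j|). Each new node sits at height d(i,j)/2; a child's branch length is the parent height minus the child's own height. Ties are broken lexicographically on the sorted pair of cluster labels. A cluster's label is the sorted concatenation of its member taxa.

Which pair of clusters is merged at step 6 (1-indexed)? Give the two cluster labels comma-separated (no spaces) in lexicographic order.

step 1: merge (D,Z) at d=3; branch lengths D→3/2, Z→3/2; new cluster DZ
  updated: d(DZ,F)=10, d(DZ,P)=20, d(DZ,Q)=14, d(DZ,S)=23/2, d(DZ,U)=31/2, d(DZ,V)=33/2
step 2: merge (F,P) at d=6; branch lengths F→3, P→3; new cluster FP
  updated: d(DZ,FP)=15, d(FP,Q)=13, d(FP,S)=25/2, d(FP,U)=16, d(FP,V)=17
step 3: merge (S,U) at d=7; branch lengths S→7/2, U→7/2; new cluster SU
  updated: d(DZ,SU)=27/2, d(FP,SU)=57/4, d(Q,SU)=53/2, d(SU,V)=12
step 4: merge (SU,V) at d=12; branch lengths SU→5/2, V→6; new cluster SUV
  updated: d(DZ,SUV)=29/2, d(FP,SUV)=91/6, d(Q,SUV)=74/3
step 5: merge (FP,Q) at d=13; branch lengths FP→7/2, Q→13/2; new cluster FPQ
  updated: d(DZ,FPQ)=44/3, d(FPQ,SUV)=55/3
step 6: merge (DZ,SUV) at d=29/2; branch lengths DZ→23/4, SUV→5/4; new cluster DSUVZ
  updated: d(DSUVZ,FPQ)=253/15
step 7: merge (DSUVZ,FPQ) at d=253/15; branch lengths DSUVZ→71/60, FPQ→29/15; new cluster DFPQSUVZ
final tree: (((D:3/2,Z:3/2):23/4,((S:7/2,U:7/2):5/2,V:6):5/4):71/60,((F:3,P:3):7/2,Q:13/2):29/15)
total length: 2677/60

DZ,SUV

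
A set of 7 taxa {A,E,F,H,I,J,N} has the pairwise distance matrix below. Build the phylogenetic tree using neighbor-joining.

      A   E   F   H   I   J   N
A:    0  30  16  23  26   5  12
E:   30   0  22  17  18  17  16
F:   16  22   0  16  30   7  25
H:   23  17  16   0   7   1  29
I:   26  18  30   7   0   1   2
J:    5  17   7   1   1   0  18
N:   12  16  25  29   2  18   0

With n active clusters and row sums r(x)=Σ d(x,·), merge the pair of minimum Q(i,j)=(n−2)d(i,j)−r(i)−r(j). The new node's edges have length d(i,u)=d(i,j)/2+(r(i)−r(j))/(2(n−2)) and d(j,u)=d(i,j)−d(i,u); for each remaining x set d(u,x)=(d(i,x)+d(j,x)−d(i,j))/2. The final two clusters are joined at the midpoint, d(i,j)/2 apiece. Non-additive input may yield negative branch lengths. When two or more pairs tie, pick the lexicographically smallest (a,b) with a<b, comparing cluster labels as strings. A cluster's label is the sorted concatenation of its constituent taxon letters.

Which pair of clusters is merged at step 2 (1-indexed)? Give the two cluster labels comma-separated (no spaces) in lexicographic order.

iteration 1: select I,N (d=2, Q=-176); attach at lengths (-4/5, 14/5); label the merged cluster IN
  updated: d(A,IN)=18, d(E,IN)=16, d(F,IN)=53/2, d(H,IN)=17, d(IN,J)=17/2
iteration 2: select E,IN (d=16, Q=-124); attach at lengths (10, 6); label the merged cluster EIN
  updated: d(A,EIN)=16, d(EIN,F)=65/4, d(EIN,H)=9, d(EIN,J)=19/4
iteration 3: select EIN,H (d=9, Q=-68); attach at lengths (4, 5); label the merged cluster EHIN
  updated: d(A,EHIN)=15, d(EHIN,F)=93/8, d(EHIN,J)=-13/8
iteration 4: select A,F (d=16, Q=-309/8); attach at lengths (267/32, 245/32); label the merged cluster AF
  updated: d(AF,EHIN)=85/16, d(AF,J)=-2
iteration 5: select AF,EHIN (d=85/16, Q=-27/16); attach at lengths (79/32, 91/32); label the merged cluster AEFHIN
  updated: d(AEFHIN,J)=-143/32
iteration 6: select AEFHIN,J (d=-143/32); attach at lengths (-143/64, -143/64); label the merged cluster AEFHIJN
final tree: (((A:267/32,F:245/32):79/32,((E:10,(I:-4/5,N:14/5):6):4,H:5):91/32):-143/64,J:-143/64)
total length: 1403/32

E,IN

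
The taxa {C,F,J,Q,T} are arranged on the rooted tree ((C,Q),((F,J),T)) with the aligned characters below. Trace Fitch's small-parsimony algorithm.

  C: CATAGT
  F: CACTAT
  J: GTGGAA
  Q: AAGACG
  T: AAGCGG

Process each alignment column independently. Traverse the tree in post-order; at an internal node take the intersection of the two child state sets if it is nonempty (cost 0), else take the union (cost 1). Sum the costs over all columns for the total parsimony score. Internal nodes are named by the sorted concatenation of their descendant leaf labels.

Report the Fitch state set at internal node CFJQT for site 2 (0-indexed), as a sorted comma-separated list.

G

site 0, node CQ: C={C} ∪ Q={A} → {A,C} (+1)
site 0, node FJ: F={C} ∪ J={G} → {C,G} (+1)
site 0, node FJT: FJ={C,G} ∪ T={A} → {A,C,G} (+1)
site 0, node CFJQT: CQ={A,C} ∩ FJT={A,C,G} → {A,C} (+0)
site 1, node CQ: C={A} ∩ Q={A} → {A} (+0)
site 1, node FJ: F={A} ∪ J={T} → {A,T} (+1)
site 1, node FJT: FJ={A,T} ∩ T={A} → {A} (+0)
site 1, node CFJQT: CQ={A} ∩ FJT={A} → {A} (+0)
site 2, node CQ: C={T} ∪ Q={G} → {G,T} (+1)
site 2, node FJ: F={C} ∪ J={G} → {C,G} (+1)
site 2, node FJT: FJ={C,G} ∩ T={G} → {G} (+0)
site 2, node CFJQT: CQ={G,T} ∩ FJT={G} → {G} (+0)
site 3, node CQ: C={A} ∩ Q={A} → {A} (+0)
site 3, node FJ: F={T} ∪ J={G} → {G,T} (+1)
site 3, node FJT: FJ={G,T} ∪ T={C} → {C,G,T} (+1)
site 3, node CFJQT: CQ={A} ∪ FJT={C,G,T} → {A,C,G,T} (+1)
site 4, node CQ: C={G} ∪ Q={C} → {C,G} (+1)
site 4, node FJ: F={A} ∩ J={A} → {A} (+0)
site 4, node FJT: FJ={A} ∪ T={G} → {A,G} (+1)
site 4, node CFJQT: CQ={C,G} ∩ FJT={A,G} → {G} (+0)
site 5, node CQ: C={T} ∪ Q={G} → {G,T} (+1)
site 5, node FJ: F={T} ∪ J={A} → {A,T} (+1)
site 5, node FJT: FJ={A,T} ∪ T={G} → {A,G,T} (+1)
site 5, node CFJQT: CQ={G,T} ∩ FJT={A,G,T} → {G,T} (+0)
per-site changes: [3, 1, 2, 3, 2, 3]; total = 14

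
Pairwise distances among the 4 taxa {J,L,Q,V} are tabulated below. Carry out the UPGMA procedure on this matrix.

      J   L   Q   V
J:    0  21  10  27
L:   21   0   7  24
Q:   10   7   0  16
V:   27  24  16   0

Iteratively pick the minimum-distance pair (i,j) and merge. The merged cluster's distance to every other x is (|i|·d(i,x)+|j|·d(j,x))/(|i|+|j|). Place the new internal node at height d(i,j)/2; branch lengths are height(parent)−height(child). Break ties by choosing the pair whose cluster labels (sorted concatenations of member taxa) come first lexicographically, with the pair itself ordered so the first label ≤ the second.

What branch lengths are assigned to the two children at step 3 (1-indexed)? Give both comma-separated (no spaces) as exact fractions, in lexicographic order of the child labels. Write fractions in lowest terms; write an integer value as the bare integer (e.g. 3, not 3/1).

41/12,67/6

1. join L+Q (d=7) ⇒ LQ; edges |L|=7/2, |Q|=7/2
  updated: d(J,LQ)=31/2, d(LQ,V)=20
2. join J+LQ (d=31/2) ⇒ JLQ; edges |J|=31/4, |LQ|=17/4
  updated: d(JLQ,V)=67/3
3. join JLQ+V (d=67/3) ⇒ JLQV; edges |JLQ|=41/12, |V|=67/6
final tree: ((J:31/4,(L:7/2,Q:7/2):17/4):41/12,V:67/6)
total length: 403/12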